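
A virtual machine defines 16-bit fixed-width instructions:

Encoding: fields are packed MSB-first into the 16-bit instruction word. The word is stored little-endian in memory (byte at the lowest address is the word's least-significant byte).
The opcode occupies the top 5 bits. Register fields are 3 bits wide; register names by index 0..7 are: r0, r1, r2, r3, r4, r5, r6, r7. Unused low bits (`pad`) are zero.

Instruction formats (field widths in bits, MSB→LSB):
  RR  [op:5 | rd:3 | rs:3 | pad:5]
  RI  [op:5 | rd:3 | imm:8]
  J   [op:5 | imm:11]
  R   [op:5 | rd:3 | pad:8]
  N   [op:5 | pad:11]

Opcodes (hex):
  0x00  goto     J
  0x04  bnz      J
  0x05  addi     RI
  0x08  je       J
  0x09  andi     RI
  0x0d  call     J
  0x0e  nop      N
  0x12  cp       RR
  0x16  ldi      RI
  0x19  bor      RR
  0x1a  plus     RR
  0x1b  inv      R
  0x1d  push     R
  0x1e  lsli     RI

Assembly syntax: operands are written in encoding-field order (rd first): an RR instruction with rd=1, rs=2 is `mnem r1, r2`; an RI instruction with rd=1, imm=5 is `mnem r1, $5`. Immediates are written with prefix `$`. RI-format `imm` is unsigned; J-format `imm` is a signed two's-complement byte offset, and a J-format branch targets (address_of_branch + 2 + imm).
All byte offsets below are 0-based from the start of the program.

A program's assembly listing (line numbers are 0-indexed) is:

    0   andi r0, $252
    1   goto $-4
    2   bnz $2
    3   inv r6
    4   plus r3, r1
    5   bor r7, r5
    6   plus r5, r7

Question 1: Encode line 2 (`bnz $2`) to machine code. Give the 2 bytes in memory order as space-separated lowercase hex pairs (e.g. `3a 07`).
02 20

line 2 (bnz): pack op=0x4:5|imm=2:11 = 0x2002; little→ 02 20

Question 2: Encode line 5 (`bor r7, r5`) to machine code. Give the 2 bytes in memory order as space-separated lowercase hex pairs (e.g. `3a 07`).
5. bor fields op=0x19:5|rd=7:3|rs=5:3|pad=0:5 → word cfa0h → a0 cf

a0 cf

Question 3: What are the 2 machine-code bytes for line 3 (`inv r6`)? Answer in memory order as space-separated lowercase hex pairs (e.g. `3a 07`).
00 de

L3: inv op=0x1b:5|rd=6:3|pad=0:8 ⇒ 0xde00 ⇒ little 00 de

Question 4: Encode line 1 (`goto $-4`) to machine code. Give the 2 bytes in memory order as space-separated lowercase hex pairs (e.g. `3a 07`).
fc 07

line 1 (goto): pack op=0x0:5|imm=-4:11 = 0x07fc; little→ fc 07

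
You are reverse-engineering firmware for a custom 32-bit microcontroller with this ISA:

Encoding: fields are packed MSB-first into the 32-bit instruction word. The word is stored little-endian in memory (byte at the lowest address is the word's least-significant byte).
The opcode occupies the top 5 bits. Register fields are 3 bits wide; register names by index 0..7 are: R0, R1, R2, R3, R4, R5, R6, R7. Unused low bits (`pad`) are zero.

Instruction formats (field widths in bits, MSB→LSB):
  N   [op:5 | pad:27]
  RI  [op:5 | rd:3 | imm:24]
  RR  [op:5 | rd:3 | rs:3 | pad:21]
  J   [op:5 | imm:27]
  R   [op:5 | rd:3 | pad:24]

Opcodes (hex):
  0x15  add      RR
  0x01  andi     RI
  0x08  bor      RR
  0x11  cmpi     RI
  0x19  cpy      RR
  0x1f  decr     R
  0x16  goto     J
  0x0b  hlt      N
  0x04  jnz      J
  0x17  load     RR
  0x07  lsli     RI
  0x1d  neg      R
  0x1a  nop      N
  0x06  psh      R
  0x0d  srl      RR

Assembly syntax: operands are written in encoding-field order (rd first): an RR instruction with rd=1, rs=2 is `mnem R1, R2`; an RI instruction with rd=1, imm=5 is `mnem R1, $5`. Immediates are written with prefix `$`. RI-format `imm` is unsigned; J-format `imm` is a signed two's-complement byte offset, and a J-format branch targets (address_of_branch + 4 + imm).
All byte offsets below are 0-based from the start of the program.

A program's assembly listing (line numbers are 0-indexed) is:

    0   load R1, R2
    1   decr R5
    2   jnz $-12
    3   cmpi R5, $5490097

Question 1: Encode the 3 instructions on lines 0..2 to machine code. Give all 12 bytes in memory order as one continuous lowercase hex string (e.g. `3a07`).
L0: load op=0x17:5|rd=1:3|rs=2:3|pad=0:21 ⇒ 0xb9400000 ⇒ little 00 00 40 b9
L1: decr op=0x1f:5|rd=5:3|pad=0:24 ⇒ 0xfd000000 ⇒ little 00 00 00 fd
L2: jnz op=0x4:5|imm=-12:27 ⇒ 0x27fffff4 ⇒ little f4 ff ff 27

000040b9000000fdf4ffff27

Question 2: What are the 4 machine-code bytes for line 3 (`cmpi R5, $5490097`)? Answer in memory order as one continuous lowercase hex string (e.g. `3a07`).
b1c5538d

L3: cmpi op=0x11:5|rd=5:3|imm=5490097:24 ⇒ 0x8d53c5b1 ⇒ little b1 c5 53 8d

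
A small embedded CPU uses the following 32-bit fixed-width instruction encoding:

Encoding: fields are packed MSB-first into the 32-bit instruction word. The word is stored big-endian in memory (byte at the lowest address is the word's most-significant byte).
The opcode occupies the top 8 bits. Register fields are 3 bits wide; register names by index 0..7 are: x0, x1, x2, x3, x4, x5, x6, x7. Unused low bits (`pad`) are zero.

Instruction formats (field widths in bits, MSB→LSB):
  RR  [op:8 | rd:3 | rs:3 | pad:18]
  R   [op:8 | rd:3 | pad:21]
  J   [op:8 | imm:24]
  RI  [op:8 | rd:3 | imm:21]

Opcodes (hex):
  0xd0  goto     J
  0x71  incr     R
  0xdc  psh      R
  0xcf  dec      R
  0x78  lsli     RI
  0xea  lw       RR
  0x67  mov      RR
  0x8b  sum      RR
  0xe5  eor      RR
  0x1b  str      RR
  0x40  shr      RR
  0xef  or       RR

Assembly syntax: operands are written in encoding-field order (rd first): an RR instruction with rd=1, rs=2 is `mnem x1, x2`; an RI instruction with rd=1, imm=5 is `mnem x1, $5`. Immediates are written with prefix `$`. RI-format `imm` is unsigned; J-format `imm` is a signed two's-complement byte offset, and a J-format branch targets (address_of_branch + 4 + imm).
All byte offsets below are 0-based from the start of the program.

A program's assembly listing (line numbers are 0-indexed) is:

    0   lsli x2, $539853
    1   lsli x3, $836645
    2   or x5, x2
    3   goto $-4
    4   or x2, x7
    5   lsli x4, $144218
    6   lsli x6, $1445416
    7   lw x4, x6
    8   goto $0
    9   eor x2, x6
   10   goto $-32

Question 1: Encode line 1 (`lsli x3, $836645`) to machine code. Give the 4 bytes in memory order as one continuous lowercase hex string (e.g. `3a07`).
1. lsli fields op=0x78:8|rd=3:3|imm=836645:21 → word 786cc425h → 78 6c c4 25

786cc425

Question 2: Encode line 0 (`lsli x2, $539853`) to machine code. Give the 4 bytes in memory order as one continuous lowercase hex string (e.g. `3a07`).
0. lsli fields op=0x78:8|rd=2:3|imm=539853:21 → word 78483ccdh → 78 48 3c cd

78483ccd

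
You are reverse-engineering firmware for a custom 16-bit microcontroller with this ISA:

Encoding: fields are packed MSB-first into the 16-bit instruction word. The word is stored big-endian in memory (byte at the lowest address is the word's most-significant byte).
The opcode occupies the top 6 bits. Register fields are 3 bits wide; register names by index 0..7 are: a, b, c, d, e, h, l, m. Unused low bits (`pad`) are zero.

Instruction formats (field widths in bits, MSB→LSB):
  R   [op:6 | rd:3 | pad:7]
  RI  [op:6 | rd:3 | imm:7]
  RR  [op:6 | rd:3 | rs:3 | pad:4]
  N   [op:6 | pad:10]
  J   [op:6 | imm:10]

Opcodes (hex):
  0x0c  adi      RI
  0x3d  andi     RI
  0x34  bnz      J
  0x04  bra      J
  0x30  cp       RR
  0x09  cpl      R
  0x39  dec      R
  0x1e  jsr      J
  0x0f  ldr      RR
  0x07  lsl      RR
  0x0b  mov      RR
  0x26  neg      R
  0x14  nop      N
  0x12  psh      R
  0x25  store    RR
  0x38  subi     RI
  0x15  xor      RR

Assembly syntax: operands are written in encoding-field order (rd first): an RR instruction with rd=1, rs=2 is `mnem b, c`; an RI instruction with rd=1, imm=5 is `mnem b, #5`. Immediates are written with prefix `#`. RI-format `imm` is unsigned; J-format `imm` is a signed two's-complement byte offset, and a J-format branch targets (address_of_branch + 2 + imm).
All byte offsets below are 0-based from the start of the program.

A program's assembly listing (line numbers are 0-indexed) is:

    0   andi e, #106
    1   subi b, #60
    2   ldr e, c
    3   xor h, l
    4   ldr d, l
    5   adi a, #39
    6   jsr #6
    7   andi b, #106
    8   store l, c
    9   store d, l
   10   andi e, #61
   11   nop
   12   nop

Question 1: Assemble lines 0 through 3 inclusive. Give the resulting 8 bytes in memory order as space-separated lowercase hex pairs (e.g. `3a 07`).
line 0 (andi): pack op=0x3d:6|rd=4:3|imm=106:7 = 0xf66a; big→ f6 6a
line 1 (subi): pack op=0x38:6|rd=1:3|imm=60:7 = 0xe0bc; big→ e0 bc
line 2 (ldr): pack op=0xf:6|rd=4:3|rs=2:3|pad=0:4 = 0x3e20; big→ 3e 20
line 3 (xor): pack op=0x15:6|rd=5:3|rs=6:3|pad=0:4 = 0x56e0; big→ 56 e0

f6 6a e0 bc 3e 20 56 e0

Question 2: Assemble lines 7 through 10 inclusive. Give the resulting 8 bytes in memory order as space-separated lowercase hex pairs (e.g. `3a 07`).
7. andi fields op=0x3d:6|rd=1:3|imm=106:7 → word f4eah → f4 ea
8. store fields op=0x25:6|rd=6:3|rs=2:3|pad=0:4 → word 9720h → 97 20
9. store fields op=0x25:6|rd=3:3|rs=6:3|pad=0:4 → word 95e0h → 95 e0
10. andi fields op=0x3d:6|rd=4:3|imm=61:7 → word f63dh → f6 3d

f4 ea 97 20 95 e0 f6 3d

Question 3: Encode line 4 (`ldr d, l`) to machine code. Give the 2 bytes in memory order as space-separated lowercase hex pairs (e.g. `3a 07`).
3d e0

4. ldr fields op=0xf:6|rd=3:3|rs=6:3|pad=0:4 → word 3de0h → 3d e0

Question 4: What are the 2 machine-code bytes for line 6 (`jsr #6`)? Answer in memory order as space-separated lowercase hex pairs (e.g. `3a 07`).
line 6 (jsr): pack op=0x1e:6|imm=6:10 = 0x7806; big→ 78 06

78 06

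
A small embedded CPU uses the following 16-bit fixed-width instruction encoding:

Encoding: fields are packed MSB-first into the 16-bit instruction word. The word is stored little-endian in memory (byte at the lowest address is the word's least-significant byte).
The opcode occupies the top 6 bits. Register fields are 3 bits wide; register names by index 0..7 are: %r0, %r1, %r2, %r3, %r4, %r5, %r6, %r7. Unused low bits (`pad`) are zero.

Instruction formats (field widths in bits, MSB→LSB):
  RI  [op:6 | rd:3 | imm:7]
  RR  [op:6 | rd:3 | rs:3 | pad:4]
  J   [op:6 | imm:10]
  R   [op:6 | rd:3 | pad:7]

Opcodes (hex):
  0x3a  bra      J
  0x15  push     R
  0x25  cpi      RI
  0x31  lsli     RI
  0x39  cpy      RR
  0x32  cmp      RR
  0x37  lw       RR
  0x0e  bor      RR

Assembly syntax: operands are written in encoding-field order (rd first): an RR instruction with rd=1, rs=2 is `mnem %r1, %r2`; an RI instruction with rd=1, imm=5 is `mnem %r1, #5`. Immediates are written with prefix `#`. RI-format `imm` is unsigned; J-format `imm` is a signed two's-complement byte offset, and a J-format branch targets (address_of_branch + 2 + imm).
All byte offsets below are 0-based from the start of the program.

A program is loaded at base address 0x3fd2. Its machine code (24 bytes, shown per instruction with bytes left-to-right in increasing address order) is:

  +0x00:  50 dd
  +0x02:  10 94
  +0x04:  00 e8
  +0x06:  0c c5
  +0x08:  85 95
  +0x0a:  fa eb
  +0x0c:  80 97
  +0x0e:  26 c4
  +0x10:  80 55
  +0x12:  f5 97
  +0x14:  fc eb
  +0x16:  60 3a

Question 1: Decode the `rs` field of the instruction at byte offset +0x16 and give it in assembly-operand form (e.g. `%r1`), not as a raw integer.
[16] 60 3a → 0x3a60
  op=0x3a60>>10=0xe ⇒ bor (RR)
  rd: (w>>7)&0x7=0x4 → %r4
  rs: (w>>4)&0x7=0x6 → %r6

%r6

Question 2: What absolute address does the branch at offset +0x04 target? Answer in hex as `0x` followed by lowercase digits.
0x3fd8

[04] 00 e8 → 0xe800
  op=0xe800>>10=0x3a ⇒ bra (J)
  imm@[9:0]=0x0 ⇒ #0
  target = base 0x3fd2 + off 0x04 + 2 + imm 0 = 0x3fd8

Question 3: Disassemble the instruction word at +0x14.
off 0x14: read fc eb as little → 0xebfc
  op=0xebfc>>10=0x3a ⇒ bra (J)
  imm: (w>>0)&0x3ff=0x3fc (s10→-4) → #-4

bra #-4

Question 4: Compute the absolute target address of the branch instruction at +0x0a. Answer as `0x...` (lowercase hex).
+0x0a: fa eb ⇒ word 0xebfa (little)
  top 6b → 0x3a → bra [J]
  imm@[9:0]=0x3fa (s10→-6) ⇒ #-6
  target = base 0x3fd2 + off 0x0a + 2 + imm -6 = 0x3fd8

0x3fd8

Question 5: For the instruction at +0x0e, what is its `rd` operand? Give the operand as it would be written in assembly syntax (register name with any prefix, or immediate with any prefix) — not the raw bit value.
@+0e  little-endian(26 c4) = 0xc426
  top 6b → 0x31 → lsli [RI]
  rd@[9:7]=0x0 ⇒ %r0
  imm@[6:0]=0x26 ⇒ #38

%r0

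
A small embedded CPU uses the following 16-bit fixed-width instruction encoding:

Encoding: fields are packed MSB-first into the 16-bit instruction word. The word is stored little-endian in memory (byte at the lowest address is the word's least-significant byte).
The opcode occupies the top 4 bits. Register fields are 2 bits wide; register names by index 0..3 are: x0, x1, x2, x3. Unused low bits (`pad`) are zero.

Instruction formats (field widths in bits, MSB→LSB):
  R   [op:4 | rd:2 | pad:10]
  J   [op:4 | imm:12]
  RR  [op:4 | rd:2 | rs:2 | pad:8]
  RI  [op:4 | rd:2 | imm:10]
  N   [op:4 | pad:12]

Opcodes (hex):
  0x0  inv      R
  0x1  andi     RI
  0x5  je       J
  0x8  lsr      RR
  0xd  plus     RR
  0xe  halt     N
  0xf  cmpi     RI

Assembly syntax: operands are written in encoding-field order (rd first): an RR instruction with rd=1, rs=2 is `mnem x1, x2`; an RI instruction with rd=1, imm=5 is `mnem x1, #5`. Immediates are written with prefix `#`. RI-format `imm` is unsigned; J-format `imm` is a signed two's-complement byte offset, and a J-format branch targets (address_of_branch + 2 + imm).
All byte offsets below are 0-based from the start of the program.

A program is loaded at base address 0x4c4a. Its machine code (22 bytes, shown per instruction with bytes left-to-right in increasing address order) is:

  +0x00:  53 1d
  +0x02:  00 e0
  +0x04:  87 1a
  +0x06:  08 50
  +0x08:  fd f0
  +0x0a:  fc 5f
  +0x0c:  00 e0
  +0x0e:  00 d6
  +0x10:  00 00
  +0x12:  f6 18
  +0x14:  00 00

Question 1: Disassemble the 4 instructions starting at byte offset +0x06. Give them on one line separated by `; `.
je #8; cmpi x0, #253; je #-4; halt

@+06  little-endian(08 50) = 0x5008
  op=0x5008>>12=0x5 ⇒ je (J)
  imm@[11:0]=0x8 ⇒ #8
@+08  little-endian(fd f0) = 0xf0fd
  op=0xf0fd>>12=0xf ⇒ cmpi (RI)
  rd@[11:10]=0x0 ⇒ x0
  imm@[9:0]=0xfd ⇒ #253
@+0a  little-endian(fc 5f) = 0x5ffc
  op=0x5ffc>>12=0x5 ⇒ je (J)
  imm@[11:0]=0xffc (s12→-4) ⇒ #-4
@+0c  little-endian(00 e0) = 0xe000
  op=0xe000>>12=0xe ⇒ halt (N)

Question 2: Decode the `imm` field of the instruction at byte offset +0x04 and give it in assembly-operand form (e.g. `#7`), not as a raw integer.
+0x04: 87 1a ⇒ word 0x1a87 (little)
  top 4b → 0x1 → andi [RI]
  rd@[11:10]=0x2 ⇒ x2
  imm@[9:0]=0x287 ⇒ #647

#647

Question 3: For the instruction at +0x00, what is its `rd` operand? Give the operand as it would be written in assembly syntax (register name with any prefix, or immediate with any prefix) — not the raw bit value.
off 0x00: read 53 1d as little → 0x1d53
  top 4b → 0x1 → andi [RI]
  [11:10] rd=3 = x3
  [9:0] imm=339 = #339

x3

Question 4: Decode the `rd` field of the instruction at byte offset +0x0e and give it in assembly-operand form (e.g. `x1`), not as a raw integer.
x1

[0e] 00 d6 → 0xd600
  top 4b → 0xd → plus [RR]
  rd: (w>>10)&0x3=0x1 → x1
  rs: (w>>8)&0x3=0x2 → x2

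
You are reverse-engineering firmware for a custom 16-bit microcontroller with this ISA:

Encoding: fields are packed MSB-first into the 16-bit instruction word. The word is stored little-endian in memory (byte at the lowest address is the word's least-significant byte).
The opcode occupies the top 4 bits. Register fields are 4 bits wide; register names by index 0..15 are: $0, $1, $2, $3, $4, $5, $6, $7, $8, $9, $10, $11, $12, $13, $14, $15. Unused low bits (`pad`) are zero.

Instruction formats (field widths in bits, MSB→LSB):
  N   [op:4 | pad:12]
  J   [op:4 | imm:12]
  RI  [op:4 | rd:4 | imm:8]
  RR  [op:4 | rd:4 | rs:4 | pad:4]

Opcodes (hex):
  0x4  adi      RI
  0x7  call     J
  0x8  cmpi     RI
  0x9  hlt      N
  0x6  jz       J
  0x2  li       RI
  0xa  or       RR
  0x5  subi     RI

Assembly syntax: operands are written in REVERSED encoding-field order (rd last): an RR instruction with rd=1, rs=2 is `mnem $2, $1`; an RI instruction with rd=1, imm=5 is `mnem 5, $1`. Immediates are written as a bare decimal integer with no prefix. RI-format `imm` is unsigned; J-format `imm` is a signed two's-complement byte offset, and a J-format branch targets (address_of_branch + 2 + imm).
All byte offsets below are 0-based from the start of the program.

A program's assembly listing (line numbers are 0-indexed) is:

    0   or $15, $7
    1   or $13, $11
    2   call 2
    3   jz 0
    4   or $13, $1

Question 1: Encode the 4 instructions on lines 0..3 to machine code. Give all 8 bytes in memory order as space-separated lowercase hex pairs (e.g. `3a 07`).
L0: or op=0xa:4|rd=7:4|rs=15:4|pad=0:4 ⇒ 0xa7f0 ⇒ little f0 a7
L1: or op=0xa:4|rd=11:4|rs=13:4|pad=0:4 ⇒ 0xabd0 ⇒ little d0 ab
L2: call op=0x7:4|imm=2:12 ⇒ 0x7002 ⇒ little 02 70
L3: jz op=0x6:4|imm=0:12 ⇒ 0x6000 ⇒ little 00 60

f0 a7 d0 ab 02 70 00 60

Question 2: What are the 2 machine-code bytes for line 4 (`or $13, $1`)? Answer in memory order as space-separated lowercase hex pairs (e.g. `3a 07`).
d0 a1

4. or fields op=0xa:4|rd=1:4|rs=13:4|pad=0:4 → word a1d0h → d0 a1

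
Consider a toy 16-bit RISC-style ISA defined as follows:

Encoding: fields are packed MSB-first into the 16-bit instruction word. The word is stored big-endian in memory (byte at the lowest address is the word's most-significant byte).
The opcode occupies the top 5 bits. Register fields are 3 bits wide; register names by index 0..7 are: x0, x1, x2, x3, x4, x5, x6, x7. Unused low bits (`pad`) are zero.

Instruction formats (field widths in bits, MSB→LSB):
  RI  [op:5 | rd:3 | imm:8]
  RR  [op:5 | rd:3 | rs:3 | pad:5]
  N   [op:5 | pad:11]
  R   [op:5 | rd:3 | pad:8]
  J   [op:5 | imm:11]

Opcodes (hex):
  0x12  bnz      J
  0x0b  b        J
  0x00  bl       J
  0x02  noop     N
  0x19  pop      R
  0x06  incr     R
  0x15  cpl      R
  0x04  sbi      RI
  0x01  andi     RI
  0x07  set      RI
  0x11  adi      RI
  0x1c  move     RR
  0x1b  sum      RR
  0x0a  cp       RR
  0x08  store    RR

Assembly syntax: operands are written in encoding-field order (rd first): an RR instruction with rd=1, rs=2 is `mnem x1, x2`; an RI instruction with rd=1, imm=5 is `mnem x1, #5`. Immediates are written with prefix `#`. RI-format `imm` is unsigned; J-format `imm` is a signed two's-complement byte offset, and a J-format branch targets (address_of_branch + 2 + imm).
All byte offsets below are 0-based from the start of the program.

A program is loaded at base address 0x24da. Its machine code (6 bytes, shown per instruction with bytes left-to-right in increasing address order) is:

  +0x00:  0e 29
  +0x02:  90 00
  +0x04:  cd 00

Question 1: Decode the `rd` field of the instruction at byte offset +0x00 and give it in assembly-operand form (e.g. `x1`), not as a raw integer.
x6

off 0x00: read 0e 29 as big → 0x0e29
  opcode bits[15:11]=0x1: andi/RI
  [10:8] rd=6 = x6
  [7:0] imm=41 = #41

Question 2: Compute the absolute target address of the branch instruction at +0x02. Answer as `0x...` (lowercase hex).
[02] 90 00 → 0x9000
  op=0x9000>>11=0x12 ⇒ bnz (J)
  imm: (w>>0)&0x7ff=0x0 → #0
  target = base 0x24da + off 0x02 + 2 + imm 0 = 0x24de

0x24de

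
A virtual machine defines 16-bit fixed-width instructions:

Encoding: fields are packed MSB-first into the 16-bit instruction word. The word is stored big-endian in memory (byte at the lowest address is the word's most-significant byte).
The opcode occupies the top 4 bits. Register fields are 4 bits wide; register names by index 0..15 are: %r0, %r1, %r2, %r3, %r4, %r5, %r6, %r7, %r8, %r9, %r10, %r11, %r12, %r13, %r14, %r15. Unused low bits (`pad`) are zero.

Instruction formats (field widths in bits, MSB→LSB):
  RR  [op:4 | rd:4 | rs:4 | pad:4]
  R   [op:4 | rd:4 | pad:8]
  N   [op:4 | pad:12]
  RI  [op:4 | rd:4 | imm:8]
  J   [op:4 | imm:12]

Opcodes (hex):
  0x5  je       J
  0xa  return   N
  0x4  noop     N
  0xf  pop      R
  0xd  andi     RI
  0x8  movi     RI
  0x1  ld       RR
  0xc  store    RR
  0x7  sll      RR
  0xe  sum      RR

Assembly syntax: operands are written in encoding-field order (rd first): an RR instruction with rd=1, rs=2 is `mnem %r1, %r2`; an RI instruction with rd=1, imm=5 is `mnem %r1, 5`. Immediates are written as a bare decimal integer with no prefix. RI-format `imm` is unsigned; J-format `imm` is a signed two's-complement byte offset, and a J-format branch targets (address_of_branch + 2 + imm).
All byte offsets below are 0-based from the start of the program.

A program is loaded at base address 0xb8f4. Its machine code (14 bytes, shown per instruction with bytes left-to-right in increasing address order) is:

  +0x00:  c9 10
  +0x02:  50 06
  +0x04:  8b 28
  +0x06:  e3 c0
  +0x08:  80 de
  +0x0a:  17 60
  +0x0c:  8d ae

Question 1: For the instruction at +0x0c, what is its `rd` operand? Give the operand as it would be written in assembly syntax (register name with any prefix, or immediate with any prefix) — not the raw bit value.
%r13

+0x0c: 8d ae ⇒ word 0x8dae (big)
  op=0x8dae>>12=0x8 ⇒ movi (RI)
  rd: (w>>8)&0xf=0xd → %r13
  imm: (w>>0)&0xff=0xae → 174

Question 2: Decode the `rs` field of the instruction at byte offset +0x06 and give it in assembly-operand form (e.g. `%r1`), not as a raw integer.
[06] e3 c0 → 0xe3c0
  op=0xe3c0>>12=0xe ⇒ sum (RR)
  rd@[11:8]=0x3 ⇒ %r3
  rs@[7:4]=0xc ⇒ %r12

%r12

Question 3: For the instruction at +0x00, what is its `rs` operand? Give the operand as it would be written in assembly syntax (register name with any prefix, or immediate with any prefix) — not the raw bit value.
%r1

[00] c9 10 → 0xc910
  top 4b → 0xc → store [RR]
  rd@[11:8]=0x9 ⇒ %r9
  rs@[7:4]=0x1 ⇒ %r1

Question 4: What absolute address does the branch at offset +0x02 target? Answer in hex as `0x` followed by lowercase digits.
0xb8fe

@+02  big-endian(50 06) = 0x5006
  top 4b → 0x5 → je [J]
  [11:0] imm=6 = 6
  target = base 0xb8f4 + off 0x02 + 2 + imm 6 = 0xb8fe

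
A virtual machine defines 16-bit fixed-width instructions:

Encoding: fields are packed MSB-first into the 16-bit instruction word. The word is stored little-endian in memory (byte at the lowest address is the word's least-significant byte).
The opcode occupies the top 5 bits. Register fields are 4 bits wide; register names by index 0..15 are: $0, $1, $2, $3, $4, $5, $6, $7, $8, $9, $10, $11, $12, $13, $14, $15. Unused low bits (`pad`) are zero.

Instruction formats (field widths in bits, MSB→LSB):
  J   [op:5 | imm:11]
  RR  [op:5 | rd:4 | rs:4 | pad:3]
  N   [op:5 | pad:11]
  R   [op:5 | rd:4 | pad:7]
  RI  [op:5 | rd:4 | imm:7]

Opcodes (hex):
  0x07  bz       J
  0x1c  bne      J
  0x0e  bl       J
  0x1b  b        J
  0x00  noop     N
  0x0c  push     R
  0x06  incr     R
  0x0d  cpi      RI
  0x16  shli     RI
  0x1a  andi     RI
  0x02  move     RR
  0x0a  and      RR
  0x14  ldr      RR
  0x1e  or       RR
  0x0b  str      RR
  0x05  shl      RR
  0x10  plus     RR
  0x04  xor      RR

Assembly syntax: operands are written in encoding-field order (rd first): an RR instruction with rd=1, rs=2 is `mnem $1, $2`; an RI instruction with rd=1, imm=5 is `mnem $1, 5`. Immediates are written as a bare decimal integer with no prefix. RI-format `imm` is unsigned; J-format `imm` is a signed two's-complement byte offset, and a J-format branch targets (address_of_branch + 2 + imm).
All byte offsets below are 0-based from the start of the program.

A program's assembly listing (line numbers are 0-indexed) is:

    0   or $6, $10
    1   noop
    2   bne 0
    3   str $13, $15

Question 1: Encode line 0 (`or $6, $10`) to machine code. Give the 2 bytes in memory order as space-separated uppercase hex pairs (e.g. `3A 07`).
50 F3

L0: or op=0x1e:5|rd=6:4|rs=10:4|pad=0:3 ⇒ 0xf350 ⇒ little 50 f3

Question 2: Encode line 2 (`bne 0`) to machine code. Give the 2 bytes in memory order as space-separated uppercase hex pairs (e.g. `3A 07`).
00 E0

line 2 (bne): pack op=0x1c:5|imm=0:11 = 0xe000; little→ 00 e0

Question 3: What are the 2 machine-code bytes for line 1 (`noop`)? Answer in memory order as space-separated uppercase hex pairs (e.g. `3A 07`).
1. noop fields op=0x0:5|pad=0:11 → word 0000h → 00 00

00 00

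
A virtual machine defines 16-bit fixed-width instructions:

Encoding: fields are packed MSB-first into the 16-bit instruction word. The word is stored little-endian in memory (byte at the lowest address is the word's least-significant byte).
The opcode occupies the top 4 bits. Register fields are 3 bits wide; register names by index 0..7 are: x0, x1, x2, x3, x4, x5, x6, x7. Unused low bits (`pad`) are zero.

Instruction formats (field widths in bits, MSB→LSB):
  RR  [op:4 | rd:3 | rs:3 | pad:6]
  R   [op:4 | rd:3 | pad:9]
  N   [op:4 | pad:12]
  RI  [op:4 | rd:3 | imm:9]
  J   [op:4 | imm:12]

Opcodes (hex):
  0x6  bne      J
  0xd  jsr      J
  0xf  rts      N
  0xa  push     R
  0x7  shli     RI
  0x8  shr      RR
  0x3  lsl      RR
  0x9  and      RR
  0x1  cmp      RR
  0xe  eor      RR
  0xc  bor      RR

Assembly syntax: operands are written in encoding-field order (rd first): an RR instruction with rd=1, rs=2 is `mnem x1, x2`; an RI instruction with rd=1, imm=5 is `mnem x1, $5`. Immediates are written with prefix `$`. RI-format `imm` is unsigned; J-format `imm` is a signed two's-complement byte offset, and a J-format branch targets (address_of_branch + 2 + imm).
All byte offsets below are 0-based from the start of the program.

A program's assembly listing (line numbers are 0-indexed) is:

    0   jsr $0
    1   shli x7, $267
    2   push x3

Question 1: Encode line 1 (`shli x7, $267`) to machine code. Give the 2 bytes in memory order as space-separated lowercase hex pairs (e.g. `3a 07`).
0b 7f

1. shli fields op=0x7:4|rd=7:3|imm=267:9 → word 7f0bh → 0b 7f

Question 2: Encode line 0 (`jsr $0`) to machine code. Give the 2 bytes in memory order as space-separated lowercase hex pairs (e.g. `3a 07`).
00 d0

L0: jsr op=0xd:4|imm=0:12 ⇒ 0xd000 ⇒ little 00 d0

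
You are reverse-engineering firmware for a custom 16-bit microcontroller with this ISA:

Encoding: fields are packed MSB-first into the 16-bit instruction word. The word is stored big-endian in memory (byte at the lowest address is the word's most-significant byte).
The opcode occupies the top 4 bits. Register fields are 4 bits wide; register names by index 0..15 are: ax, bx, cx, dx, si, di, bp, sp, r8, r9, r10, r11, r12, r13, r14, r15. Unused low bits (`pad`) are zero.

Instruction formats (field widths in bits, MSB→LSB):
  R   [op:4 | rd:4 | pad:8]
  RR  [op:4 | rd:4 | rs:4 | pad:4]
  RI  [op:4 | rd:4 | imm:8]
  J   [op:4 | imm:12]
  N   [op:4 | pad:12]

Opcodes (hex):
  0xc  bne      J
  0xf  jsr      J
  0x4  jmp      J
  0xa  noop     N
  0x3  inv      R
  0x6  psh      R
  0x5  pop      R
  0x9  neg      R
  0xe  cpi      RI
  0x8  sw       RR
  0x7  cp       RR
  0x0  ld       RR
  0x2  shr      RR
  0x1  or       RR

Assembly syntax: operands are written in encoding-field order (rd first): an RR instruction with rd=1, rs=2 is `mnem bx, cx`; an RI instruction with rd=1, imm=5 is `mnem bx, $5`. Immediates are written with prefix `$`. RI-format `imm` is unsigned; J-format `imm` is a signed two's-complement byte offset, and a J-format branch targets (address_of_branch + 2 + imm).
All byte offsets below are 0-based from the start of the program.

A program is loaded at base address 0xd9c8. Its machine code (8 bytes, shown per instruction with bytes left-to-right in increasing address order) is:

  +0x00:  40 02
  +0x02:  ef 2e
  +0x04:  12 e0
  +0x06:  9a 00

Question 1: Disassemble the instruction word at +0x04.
@+04  big-endian(12 e0) = 0x12e0
  opcode bits[15:12]=0x1: or/RR
  rd: (w>>8)&0xf=0x2 → cx
  rs: (w>>4)&0xf=0xe → r14

or cx, r14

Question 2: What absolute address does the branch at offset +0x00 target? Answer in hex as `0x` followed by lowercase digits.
off 0x00: read 40 02 as big → 0x4002
  opcode bits[15:12]=0x4: jmp/J
  [11:0] imm=2 = $2
  target = base 0xd9c8 + off 0x00 + 2 + imm 2 = 0xd9cc

0xd9cc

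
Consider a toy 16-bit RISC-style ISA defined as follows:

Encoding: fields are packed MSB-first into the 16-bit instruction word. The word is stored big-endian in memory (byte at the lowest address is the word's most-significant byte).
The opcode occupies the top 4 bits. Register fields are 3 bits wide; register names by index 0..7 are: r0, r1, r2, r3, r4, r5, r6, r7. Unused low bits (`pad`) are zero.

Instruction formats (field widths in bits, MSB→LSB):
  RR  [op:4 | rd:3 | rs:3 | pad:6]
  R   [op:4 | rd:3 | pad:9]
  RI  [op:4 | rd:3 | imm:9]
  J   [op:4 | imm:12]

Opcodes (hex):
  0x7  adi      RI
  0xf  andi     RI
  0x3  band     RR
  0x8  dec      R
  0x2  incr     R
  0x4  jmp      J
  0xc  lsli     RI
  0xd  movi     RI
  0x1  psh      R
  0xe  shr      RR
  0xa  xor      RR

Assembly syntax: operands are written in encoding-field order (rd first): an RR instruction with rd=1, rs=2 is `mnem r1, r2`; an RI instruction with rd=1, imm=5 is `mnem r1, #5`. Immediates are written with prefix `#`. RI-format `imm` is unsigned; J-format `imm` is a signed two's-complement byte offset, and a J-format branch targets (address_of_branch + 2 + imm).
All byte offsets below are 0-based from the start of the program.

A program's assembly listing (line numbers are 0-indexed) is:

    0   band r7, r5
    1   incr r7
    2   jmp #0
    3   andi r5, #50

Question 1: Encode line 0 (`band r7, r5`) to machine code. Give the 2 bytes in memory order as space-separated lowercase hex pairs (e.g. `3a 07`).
line 0 (band): pack op=0x3:4|rd=7:3|rs=5:3|pad=0:6 = 0x3f40; big→ 3f 40

3f 40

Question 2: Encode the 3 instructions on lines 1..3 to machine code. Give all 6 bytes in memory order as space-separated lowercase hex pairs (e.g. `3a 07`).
line 1 (incr): pack op=0x2:4|rd=7:3|pad=0:9 = 0x2e00; big→ 2e 00
line 2 (jmp): pack op=0x4:4|imm=0:12 = 0x4000; big→ 40 00
line 3 (andi): pack op=0xf:4|rd=5:3|imm=50:9 = 0xfa32; big→ fa 32

2e 00 40 00 fa 32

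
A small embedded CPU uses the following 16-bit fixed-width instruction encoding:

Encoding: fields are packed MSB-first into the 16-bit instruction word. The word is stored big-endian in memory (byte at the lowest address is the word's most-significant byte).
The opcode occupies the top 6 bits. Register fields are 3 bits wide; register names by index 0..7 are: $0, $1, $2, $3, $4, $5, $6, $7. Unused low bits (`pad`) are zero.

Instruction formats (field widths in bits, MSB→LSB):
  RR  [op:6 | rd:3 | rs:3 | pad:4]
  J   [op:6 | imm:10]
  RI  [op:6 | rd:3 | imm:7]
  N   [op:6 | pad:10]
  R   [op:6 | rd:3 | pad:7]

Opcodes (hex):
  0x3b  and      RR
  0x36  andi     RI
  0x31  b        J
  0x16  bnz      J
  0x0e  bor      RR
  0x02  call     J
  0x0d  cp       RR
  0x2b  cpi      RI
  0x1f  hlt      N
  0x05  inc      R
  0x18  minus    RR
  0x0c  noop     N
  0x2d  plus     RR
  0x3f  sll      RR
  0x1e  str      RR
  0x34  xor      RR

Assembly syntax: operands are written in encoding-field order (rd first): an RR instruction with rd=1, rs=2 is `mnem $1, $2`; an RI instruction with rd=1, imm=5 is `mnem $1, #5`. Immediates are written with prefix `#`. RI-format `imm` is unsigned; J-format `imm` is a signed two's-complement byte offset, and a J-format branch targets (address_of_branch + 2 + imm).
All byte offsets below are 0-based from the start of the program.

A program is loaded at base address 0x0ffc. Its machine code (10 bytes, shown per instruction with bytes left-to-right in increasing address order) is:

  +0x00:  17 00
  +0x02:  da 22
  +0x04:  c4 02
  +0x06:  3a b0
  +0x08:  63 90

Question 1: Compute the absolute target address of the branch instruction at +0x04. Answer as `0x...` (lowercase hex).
[04] c4 02 → 0xc402
  opcode bits[15:10]=0x31: b/J
  [9:0] imm=2 = #2
  target = base 0x0ffc + off 0x04 + 2 + imm 2 = 0x1004

0x1004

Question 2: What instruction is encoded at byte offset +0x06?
bor $5, $3

+0x06: 3a b0 ⇒ word 0x3ab0 (big)
  op=0x3ab0>>10=0xe ⇒ bor (RR)
  rd: (w>>7)&0x7=0x5 → $5
  rs: (w>>4)&0x7=0x3 → $3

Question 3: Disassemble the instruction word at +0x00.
@+00  big-endian(17 00) = 0x1700
  op=0x1700>>10=0x5 ⇒ inc (R)
  rd: (w>>7)&0x7=0x6 → $6

inc $6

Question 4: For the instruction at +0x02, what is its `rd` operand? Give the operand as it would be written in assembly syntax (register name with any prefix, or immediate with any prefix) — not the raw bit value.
+0x02: da 22 ⇒ word 0xda22 (big)
  op=0xda22>>10=0x36 ⇒ andi (RI)
  [9:7] rd=4 = $4
  [6:0] imm=34 = #34

$4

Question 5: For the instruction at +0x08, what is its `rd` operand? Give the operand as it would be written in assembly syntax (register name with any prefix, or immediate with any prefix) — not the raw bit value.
[08] 63 90 → 0x6390
  op=0x6390>>10=0x18 ⇒ minus (RR)
  [9:7] rd=7 = $7
  [6:4] rs=1 = $1

$7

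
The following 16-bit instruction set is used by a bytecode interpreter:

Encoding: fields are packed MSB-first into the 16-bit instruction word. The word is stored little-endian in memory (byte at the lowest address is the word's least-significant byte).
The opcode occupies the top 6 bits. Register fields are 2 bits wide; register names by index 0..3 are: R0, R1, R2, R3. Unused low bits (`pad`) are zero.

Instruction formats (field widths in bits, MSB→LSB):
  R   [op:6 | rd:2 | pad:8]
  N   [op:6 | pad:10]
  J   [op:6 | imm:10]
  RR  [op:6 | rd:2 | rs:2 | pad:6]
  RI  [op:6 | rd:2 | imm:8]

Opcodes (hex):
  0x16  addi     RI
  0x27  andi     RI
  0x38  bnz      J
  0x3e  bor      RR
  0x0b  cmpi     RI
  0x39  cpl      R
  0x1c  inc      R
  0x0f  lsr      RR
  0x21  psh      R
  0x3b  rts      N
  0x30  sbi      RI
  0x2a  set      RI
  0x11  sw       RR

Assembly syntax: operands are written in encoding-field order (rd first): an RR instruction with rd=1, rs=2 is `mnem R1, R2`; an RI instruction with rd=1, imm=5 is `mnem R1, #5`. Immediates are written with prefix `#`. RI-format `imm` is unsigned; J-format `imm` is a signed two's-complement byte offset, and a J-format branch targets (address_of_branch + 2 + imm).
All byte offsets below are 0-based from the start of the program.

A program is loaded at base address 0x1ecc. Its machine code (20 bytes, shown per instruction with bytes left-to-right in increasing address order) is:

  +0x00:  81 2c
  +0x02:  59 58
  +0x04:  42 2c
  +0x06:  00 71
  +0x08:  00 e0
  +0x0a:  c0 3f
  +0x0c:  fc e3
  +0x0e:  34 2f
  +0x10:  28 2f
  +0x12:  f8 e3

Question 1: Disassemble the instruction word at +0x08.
@+08  little-endian(00 e0) = 0xe000
  op=0xe000>>10=0x38 ⇒ bnz (J)
  [9:0] imm=0 = #0

bnz #0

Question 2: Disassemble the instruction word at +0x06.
@+06  little-endian(00 71) = 0x7100
  top 6b → 0x1c → inc [R]
  rd@[9:8]=0x1 ⇒ R1

inc R1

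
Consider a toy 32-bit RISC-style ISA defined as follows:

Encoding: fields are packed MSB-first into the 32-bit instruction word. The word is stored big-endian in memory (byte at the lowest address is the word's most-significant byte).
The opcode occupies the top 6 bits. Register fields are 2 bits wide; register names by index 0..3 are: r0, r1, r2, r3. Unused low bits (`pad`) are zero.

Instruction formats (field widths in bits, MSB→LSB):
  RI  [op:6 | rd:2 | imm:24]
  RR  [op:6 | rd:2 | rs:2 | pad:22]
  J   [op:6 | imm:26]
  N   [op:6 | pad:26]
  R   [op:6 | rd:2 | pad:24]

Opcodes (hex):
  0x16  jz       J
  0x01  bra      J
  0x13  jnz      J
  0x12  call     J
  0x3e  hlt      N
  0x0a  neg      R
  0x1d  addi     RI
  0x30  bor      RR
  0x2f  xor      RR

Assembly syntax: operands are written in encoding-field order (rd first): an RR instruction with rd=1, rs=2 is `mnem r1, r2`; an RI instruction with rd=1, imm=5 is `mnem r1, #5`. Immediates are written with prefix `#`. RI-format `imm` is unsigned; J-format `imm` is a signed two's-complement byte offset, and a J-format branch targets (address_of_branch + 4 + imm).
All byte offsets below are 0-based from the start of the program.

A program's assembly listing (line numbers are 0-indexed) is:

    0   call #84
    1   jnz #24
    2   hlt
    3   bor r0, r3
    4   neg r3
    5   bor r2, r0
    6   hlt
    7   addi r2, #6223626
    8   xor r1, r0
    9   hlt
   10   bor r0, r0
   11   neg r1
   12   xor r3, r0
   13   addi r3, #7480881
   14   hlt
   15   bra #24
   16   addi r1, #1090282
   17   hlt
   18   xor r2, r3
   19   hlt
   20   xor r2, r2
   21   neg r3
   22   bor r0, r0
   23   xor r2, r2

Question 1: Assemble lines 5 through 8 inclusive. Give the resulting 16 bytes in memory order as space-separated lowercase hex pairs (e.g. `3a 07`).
c2 00 00 00 f8 00 00 00 76 5e f7 0a bd 00 00 00

line 5 (bor): pack op=0x30:6|rd=2:2|rs=0:2|pad=0:22 = 0xc2000000; big→ c2 00 00 00
line 6 (hlt): pack op=0x3e:6|pad=0:26 = 0xf8000000; big→ f8 00 00 00
line 7 (addi): pack op=0x1d:6|rd=2:2|imm=6223626:24 = 0x765ef70a; big→ 76 5e f7 0a
line 8 (xor): pack op=0x2f:6|rd=1:2|rs=0:2|pad=0:22 = 0xbd000000; big→ bd 00 00 00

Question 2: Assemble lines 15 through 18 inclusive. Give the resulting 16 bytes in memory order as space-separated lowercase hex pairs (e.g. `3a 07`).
04 00 00 18 75 10 a2 ea f8 00 00 00 be c0 00 00

L15: bra op=0x1:6|imm=24:26 ⇒ 0x04000018 ⇒ big 04 00 00 18
L16: addi op=0x1d:6|rd=1:2|imm=1090282:24 ⇒ 0x7510a2ea ⇒ big 75 10 a2 ea
L17: hlt op=0x3e:6|pad=0:26 ⇒ 0xf8000000 ⇒ big f8 00 00 00
L18: xor op=0x2f:6|rd=2:2|rs=3:2|pad=0:22 ⇒ 0xbec00000 ⇒ big be c0 00 00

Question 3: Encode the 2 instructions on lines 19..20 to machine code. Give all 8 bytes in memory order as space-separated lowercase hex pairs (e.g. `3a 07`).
line 19 (hlt): pack op=0x3e:6|pad=0:26 = 0xf8000000; big→ f8 00 00 00
line 20 (xor): pack op=0x2f:6|rd=2:2|rs=2:2|pad=0:22 = 0xbe800000; big→ be 80 00 00

f8 00 00 00 be 80 00 00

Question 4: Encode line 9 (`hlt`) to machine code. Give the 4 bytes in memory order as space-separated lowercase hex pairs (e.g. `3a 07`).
L9: hlt op=0x3e:6|pad=0:26 ⇒ 0xf8000000 ⇒ big f8 00 00 00

f8 00 00 00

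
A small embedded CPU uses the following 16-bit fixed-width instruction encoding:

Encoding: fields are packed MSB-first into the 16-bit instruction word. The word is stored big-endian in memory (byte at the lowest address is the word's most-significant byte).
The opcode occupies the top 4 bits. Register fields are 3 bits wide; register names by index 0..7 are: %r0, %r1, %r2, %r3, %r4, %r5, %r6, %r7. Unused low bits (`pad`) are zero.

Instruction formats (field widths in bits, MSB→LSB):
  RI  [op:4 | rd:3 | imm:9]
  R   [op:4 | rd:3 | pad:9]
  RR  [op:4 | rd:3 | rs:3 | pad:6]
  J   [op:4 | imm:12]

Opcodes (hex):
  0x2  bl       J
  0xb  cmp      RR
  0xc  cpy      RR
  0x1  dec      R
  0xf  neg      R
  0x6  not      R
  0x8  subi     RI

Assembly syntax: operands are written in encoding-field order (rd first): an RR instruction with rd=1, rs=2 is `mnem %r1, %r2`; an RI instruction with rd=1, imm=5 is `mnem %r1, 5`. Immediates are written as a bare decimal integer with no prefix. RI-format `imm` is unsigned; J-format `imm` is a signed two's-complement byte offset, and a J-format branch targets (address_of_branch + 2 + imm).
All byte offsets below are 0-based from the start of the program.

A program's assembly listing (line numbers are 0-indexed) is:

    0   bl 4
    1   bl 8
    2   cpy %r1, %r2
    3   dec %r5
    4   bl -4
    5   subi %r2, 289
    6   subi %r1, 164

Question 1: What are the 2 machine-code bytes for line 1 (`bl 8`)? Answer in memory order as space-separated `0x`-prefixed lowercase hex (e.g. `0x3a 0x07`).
0x20 0x08

line 1 (bl): pack op=0x2:4|imm=8:12 = 0x2008; big→ 20 08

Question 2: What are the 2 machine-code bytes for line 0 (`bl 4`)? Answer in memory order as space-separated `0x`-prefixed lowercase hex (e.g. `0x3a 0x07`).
line 0 (bl): pack op=0x2:4|imm=4:12 = 0x2004; big→ 20 04

0x20 0x04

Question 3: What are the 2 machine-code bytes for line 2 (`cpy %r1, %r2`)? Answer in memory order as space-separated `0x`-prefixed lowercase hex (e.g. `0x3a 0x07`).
0xc2 0x80

2. cpy fields op=0xc:4|rd=1:3|rs=2:3|pad=0:6 → word c280h → c2 80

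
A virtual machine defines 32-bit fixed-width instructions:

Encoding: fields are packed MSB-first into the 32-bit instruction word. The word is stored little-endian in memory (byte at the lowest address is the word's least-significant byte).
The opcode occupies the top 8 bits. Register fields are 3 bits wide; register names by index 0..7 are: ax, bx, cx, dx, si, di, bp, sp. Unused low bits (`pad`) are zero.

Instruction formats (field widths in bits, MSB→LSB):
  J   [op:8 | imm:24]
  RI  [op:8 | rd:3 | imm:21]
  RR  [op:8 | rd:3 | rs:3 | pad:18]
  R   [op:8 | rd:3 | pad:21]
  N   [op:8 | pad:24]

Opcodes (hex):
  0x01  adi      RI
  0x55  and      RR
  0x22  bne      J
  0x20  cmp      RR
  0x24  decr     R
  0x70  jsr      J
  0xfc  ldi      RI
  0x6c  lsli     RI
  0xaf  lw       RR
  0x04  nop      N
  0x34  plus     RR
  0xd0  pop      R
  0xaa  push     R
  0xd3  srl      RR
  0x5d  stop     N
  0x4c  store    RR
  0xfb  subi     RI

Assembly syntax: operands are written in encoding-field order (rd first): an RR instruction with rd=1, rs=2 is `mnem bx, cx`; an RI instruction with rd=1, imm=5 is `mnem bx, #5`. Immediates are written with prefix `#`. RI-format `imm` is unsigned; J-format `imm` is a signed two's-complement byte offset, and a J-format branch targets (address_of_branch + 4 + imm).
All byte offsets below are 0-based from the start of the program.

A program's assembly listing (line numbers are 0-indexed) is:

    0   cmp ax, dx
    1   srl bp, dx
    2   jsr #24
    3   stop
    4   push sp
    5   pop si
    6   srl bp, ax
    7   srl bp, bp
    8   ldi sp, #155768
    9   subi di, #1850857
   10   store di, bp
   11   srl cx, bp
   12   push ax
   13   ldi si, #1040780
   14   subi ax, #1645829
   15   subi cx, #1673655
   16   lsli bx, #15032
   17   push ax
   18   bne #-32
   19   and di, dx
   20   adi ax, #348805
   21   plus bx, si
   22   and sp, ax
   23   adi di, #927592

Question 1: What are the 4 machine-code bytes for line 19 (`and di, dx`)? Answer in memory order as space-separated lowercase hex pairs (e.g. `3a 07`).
line 19 (and): pack op=0x55:8|rd=5:3|rs=3:3|pad=0:18 = 0x55ac0000; little→ 00 00 ac 55

00 00 ac 55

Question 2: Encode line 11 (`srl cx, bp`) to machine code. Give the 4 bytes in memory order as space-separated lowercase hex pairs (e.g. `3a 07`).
line 11 (srl): pack op=0xd3:8|rd=2:3|rs=6:3|pad=0:18 = 0xd3580000; little→ 00 00 58 d3

00 00 58 d3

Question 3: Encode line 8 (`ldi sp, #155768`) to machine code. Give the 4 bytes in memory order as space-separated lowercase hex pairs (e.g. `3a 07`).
78 60 e2 fc

L8: ldi op=0xfc:8|rd=7:3|imm=155768:21 ⇒ 0xfce26078 ⇒ little 78 60 e2 fc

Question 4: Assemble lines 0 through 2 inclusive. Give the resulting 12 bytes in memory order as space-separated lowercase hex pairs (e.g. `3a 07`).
line 0 (cmp): pack op=0x20:8|rd=0:3|rs=3:3|pad=0:18 = 0x200c0000; little→ 00 00 0c 20
line 1 (srl): pack op=0xd3:8|rd=6:3|rs=3:3|pad=0:18 = 0xd3cc0000; little→ 00 00 cc d3
line 2 (jsr): pack op=0x70:8|imm=24:24 = 0x70000018; little→ 18 00 00 70

00 00 0c 20 00 00 cc d3 18 00 00 70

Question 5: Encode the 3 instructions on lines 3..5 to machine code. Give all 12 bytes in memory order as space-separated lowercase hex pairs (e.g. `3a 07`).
L3: stop op=0x5d:8|pad=0:24 ⇒ 0x5d000000 ⇒ little 00 00 00 5d
L4: push op=0xaa:8|rd=7:3|pad=0:21 ⇒ 0xaae00000 ⇒ little 00 00 e0 aa
L5: pop op=0xd0:8|rd=4:3|pad=0:21 ⇒ 0xd0800000 ⇒ little 00 00 80 d0

00 00 00 5d 00 00 e0 aa 00 00 80 d0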